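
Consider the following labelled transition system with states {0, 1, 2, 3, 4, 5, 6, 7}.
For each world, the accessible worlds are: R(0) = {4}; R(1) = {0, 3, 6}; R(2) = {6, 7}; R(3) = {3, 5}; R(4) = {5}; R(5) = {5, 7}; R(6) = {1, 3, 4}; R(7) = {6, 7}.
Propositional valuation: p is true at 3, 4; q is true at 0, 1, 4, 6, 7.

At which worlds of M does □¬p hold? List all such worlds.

Recall that □ψ holds at a world iff ψ holds at every accessible world, and ◇ψ holds iff ψ holds at some accessible world.
Let φ = □¬p. Evaluate φ at each world:
  0 (successors {4}): φ is false.
  1 (successors {0, 3, 6}): φ is false.
  2 (successors {6, 7}): φ is true.
  3 (successors {3, 5}): φ is false.
  4 (successors {5}): φ is true.
  5 (successors {5, 7}): φ is true.
  6 (successors {1, 3, 4}): φ is false.
  7 (successors {6, 7}): φ is true.
For instance, at 1:
  At 1: □¬p requires ¬p at every successor {0, 3, 6}.
    ¬p fails at 3, so □¬p is false at 1.
Satisfying worlds: {2, 4, 5, 7}

2, 4, 5, 7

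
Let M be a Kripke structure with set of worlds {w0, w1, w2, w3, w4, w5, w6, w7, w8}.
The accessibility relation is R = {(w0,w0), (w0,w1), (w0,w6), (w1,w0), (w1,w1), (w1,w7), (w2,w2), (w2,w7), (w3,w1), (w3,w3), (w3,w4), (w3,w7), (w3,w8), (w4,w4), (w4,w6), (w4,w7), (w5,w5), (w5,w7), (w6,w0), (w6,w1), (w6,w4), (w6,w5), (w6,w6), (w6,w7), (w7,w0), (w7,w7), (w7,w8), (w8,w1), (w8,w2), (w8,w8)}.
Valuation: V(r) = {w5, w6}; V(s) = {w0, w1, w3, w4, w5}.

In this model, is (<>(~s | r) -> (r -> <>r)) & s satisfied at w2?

At w2: <>(~s | r) -> (r -> <>r) is true, s is false, so (<>(~s | r) -> (r -> <>r)) & s is false.
  At w2: <>(~s | r) is true, r -> <>r is true, so <>(~s | r) -> (r -> <>r) is true.
    At w2: <>(~s | r) requires ~s | r at some successor in {w2, w7}.
      ~s | r holds at w2, so <>(~s | r) is true at w2.
    At w2: r is false, <>r is false, so r -> <>r is true.
      At w2: <>r requires r at some successor in {w2, w7}.
        At w2: r is false.
        At w7: r is false.
      So <>r is false at w2.

No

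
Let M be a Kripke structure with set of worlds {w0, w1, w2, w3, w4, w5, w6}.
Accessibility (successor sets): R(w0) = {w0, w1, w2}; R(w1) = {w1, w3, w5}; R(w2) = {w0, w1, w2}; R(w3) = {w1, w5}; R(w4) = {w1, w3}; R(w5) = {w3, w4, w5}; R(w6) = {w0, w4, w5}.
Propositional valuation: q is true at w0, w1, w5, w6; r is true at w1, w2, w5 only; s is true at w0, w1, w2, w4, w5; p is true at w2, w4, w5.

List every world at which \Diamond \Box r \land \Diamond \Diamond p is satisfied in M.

Let φ = \Diamond \Box r \land \Diamond \Diamond p. Evaluate φ at each world:
  w0 (successors {w0, w1, w2}): φ is false.
  w1 (successors {w1, w3, w5}): φ is true.
  w2 (successors {w0, w1, w2}): φ is false.
  w3 (successors {w1, w5}): φ is false.
  w4 (successors {w1, w3}): φ is true.
  w5 (successors {w3, w4, w5}): φ is true.
  w6 (successors {w0, w4, w5}): φ is false.
For instance, at w3:
  At w3: \Diamond \Box r is false, \Diamond \Diamond p is true, so \Diamond \Box r \land \Diamond \Diamond p is false.
    At w3: \Diamond \Box r requires \Box r at some successor in {w1, w5}.
      At w1: \Box r is false.
      At w5: \Box r is false.
    So \Diamond \Box r is false at w3.
    At w3: \Diamond \Diamond p requires \Diamond p at some successor in {w1, w5}.
      \Diamond p holds at w1, so \Diamond \Diamond p is true at w3.
Satisfying worlds: {w1, w4, w5}

w1, w4, w5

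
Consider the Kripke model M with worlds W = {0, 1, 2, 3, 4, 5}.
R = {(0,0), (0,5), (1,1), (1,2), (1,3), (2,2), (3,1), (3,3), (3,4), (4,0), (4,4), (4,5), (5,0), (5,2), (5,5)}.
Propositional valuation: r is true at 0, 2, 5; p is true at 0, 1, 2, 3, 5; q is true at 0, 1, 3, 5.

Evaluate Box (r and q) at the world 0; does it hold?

Recall that Box ψ holds at a world iff ψ holds at every accessible world, and Dia ψ holds iff ψ holds at some accessible world.
At 0: Box (r and q) requires r and q at every successor {0, 5}.
  At 0: r and q is true.
  At 5: r and q is true.
So Box (r and q) is true at 0.

Yes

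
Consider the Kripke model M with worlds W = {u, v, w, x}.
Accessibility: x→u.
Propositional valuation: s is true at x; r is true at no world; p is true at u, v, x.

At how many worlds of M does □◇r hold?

Let φ = □◇r. Evaluate φ at each world:
  u (successors ∅): φ is true.
  v (successors ∅): φ is true.
  w (successors ∅): φ is true.
  x (successors {u}): φ is false.
For instance, at x:
  At x: □◇r requires ◇r at every successor {u}.
    ◇r fails at u, so □◇r is false at x.
      At u: no accessible worlds, so ◇r is false.
Satisfying worlds: {u, v, w}

3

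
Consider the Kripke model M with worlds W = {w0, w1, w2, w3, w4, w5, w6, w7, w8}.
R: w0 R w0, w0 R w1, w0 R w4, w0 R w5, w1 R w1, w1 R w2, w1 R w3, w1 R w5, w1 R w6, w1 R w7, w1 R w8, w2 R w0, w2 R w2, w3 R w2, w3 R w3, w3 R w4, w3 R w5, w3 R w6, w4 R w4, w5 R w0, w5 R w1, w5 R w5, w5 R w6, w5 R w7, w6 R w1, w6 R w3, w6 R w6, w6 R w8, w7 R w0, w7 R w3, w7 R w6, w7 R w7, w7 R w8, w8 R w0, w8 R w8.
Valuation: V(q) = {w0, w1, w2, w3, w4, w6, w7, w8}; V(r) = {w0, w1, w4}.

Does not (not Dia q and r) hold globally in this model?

Yes

Let φ = not (not Dia q and r). Evaluate φ at each world:
  w0 (successors {w0, w1, w4, w5}): φ is true.
  w1 (successors {w1, w2, w3, w5, w6, w7, w8}): φ is true.
  w2 (successors {w0, w2}): φ is true.
  w3 (successors {w2, w3, w4, w5, w6}): φ is true.
  w4 (successors {w4}): φ is true.
  w5 (successors {w0, w1, w5, w6, w7}): φ is true.
  w6 (successors {w1, w3, w6, w8}): φ is true.
  w7 (successors {w0, w3, w6, w7, w8}): φ is true.
  w8 (successors {w0, w8}): φ is true.
For instance, at w4:
  At w4: not Dia q and r is false, so not (not Dia q and r) is true.
    At w4: not Dia q is false, r is true, so not Dia q and r is false.
      At w4: Dia q is true, so not Dia q is false.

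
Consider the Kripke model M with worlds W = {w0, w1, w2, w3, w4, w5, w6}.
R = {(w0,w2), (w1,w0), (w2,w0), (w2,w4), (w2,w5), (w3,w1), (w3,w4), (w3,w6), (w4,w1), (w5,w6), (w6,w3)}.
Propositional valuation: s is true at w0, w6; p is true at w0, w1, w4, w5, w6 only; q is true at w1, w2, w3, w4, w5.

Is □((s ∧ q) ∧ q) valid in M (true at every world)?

Recall that □ψ holds at a world iff ψ holds at every accessible world, and ◇ψ holds iff ψ holds at some accessible world.
Let φ = □((s ∧ q) ∧ q). Evaluate φ at each world:
  w0 (successors {w2}): φ is false.
  w1 (successors {w0}): φ is false.
  w2 (successors {w0, w4, w5}): φ is false.
  w3 (successors {w1, w4, w6}): φ is false.
  w4 (successors {w1}): φ is false.
  w5 (successors {w6}): φ is false.
  w6 (successors {w3}): φ is false.
Detail at w0 (counterexample):
  At w0: □((s ∧ q) ∧ q) requires (s ∧ q) ∧ q at every successor {w2}.
    (s ∧ q) ∧ q fails at w2, so □((s ∧ q) ∧ q) is false at w0.

No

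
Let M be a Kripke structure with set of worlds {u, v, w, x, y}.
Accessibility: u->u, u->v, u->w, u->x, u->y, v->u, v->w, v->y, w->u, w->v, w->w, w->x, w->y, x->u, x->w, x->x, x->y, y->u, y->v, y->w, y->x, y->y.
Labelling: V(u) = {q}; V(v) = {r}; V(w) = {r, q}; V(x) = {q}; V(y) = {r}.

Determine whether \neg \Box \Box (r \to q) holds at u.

Recall that \Box ψ holds at a world iff ψ holds at every accessible world, and \Diamond ψ holds iff ψ holds at some accessible world.
At u: \Box \Box (r \to q) is false, so \neg \Box \Box (r \to q) is true.
  At u: \Box \Box (r \to q) requires \Box (r \to q) at every successor {u, v, w, x, y}.
    \Box (r \to q) fails at u, so \Box \Box (r \to q) is false at u.
      At u: \Box (r \to q) requires r \to q at every successor {u, v, w, x, y}.
        r \to q fails at v, so \Box (r \to q) is false at u.

Yes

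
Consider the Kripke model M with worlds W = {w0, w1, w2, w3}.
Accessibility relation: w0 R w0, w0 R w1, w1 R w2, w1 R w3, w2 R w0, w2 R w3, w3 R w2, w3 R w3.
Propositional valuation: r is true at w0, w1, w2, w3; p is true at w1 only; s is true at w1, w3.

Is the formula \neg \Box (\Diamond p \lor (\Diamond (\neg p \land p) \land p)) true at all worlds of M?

Yes

Let φ = \neg \Box (\Diamond p \lor (\Diamond (\neg p \land p) \land p)). Evaluate φ at each world:
  w0 (successors {w0, w1}): φ is true.
  w1 (successors {w2, w3}): φ is true.
  w2 (successors {w0, w3}): φ is true.
  w3 (successors {w2, w3}): φ is true.
For instance, at w0:
  At w0: \Box (\Diamond p \lor (\Diamond (\neg p \land p) \land p)) is false, so \neg \Box (\Diamond p \lor (\Diamond (\neg p \land p) \land p)) is true.
    At w0: \Box (\Diamond p \lor (\Diamond (\neg p \land p) \land p)) requires \Diamond p \lor (\Diamond (\neg p \land p) \land p) at every successor {w0, w1}.
      \Diamond p \lor (\Diamond (\neg p \land p) \land p) fails at w1, so \Box (\Diamond p \lor (\Diamond (\neg p \land p) \land p)) is false at w0.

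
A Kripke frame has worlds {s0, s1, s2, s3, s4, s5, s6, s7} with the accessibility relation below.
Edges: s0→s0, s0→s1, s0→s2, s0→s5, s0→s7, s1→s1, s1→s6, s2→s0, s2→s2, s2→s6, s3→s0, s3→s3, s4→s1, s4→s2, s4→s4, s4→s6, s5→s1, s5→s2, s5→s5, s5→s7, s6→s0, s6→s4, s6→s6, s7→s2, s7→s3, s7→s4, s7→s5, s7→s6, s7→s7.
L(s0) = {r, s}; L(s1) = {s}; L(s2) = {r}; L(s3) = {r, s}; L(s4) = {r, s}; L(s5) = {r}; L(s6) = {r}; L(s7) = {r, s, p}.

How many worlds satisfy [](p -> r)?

8

Let φ = [](p -> r). Evaluate φ at each world:
  s0 (successors {s0, s1, s2, s5, s7}): φ is true.
  s1 (successors {s1, s6}): φ is true.
  s2 (successors {s0, s2, s6}): φ is true.
  s3 (successors {s0, s3}): φ is true.
  s4 (successors {s1, s2, s4, s6}): φ is true.
  s5 (successors {s1, s2, s5, s7}): φ is true.
  s6 (successors {s0, s4, s6}): φ is true.
  s7 (successors {s2, s3, s4, s5, s6, s7}): φ is true.
For instance, at s3:
  At s3: [](p -> r) requires p -> r at every successor {s0, s3}.
    At s0: p -> r is true.
    At s3: p -> r is true.
  So [](p -> r) is true at s3.
Satisfying worlds: {s0, s1, s2, s3, s4, s5, s6, s7}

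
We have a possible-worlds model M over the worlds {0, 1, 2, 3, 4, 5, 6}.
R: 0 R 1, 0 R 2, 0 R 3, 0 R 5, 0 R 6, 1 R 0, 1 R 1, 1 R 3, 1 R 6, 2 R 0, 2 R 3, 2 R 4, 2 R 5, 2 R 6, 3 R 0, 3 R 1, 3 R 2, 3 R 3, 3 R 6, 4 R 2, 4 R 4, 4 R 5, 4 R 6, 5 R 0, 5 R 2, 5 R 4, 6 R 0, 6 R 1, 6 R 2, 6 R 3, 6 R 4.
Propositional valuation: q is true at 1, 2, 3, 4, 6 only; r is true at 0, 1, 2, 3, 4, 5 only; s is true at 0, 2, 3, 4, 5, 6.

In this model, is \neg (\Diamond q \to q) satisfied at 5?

Recall that \Diamond ψ holds at a world iff ψ holds at some accessible world.
At 5: \Diamond q \to q is false, so \neg (\Diamond q \to q) is true.
  At 5: \Diamond q is true, q is false, so \Diamond q \to q is false.
    At 5: \Diamond q requires q at some successor in {0, 2, 4}.
      q holds at 2, so \Diamond q is true at 5.

Yes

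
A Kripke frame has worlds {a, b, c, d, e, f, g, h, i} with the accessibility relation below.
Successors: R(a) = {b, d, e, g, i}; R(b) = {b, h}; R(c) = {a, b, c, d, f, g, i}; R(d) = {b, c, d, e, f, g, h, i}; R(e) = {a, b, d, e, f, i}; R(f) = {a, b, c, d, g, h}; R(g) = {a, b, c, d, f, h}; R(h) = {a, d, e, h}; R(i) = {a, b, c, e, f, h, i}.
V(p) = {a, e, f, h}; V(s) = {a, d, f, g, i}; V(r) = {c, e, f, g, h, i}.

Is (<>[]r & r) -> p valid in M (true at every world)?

Let φ = (<>[]r & r) -> p. Evaluate φ at each world:
  a (successors {b, d, e, g, i}): φ is true.
  b (successors {b, h}): φ is true.
  c (successors {a, b, c, d, f, g, i}): φ is true.
  d (successors {b, c, d, e, f, g, h, i}): φ is true.
  e (successors {a, b, d, e, f, i}): φ is true.
  f (successors {a, b, c, d, g, h}): φ is true.
  g (successors {a, b, c, d, f, h}): φ is true.
  h (successors {a, d, e, h}): φ is true.
  i (successors {a, b, c, e, f, h, i}): φ is true.
For instance, at a:
  At a: <>[]r & r is false, p is true, so (<>[]r & r) -> p is true.
    At a: <>[]r is false, r is false, so <>[]r & r is false.
      At a: <>[]r requires []r at some successor in {b, d, e, g, i}.
        At b: []r is false.
        At d: []r is false.
        At e: []r is false.
        At g: []r is false.
        At i: []r is false.
      So <>[]r is false at a.

Yes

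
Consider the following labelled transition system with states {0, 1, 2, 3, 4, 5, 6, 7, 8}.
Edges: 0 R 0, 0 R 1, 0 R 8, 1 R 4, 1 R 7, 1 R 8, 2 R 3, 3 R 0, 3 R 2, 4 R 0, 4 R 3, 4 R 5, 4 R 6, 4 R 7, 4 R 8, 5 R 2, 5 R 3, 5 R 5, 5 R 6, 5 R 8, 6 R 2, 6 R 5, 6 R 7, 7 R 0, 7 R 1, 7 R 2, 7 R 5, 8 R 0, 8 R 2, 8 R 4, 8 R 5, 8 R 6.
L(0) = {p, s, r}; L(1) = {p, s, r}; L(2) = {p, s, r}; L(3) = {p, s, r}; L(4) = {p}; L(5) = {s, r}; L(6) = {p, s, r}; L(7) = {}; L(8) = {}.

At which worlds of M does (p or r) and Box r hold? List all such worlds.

2, 3

Let φ = (p or r) and Box r. Evaluate φ at each world:
  0 (successors {0, 1, 8}): φ is false.
  1 (successors {4, 7, 8}): φ is false.
  2 (successors {3}): φ is true.
  3 (successors {0, 2}): φ is true.
  4 (successors {0, 3, 5, 6, 7, 8}): φ is false.
  5 (successors {2, 3, 5, 6, 8}): φ is false.
  6 (successors {2, 5, 7}): φ is false.
  7 (successors {0, 1, 2, 5}): φ is false.
  8 (successors {0, 2, 4, 5, 6}): φ is false.
For instance, at 0:
  At 0: p or r is true, Box r is false, so (p or r) and Box r is false.
    At 0: Box r requires r at every successor {0, 1, 8}.
      r fails at 8, so Box r is false at 0.
Satisfying worlds: {2, 3}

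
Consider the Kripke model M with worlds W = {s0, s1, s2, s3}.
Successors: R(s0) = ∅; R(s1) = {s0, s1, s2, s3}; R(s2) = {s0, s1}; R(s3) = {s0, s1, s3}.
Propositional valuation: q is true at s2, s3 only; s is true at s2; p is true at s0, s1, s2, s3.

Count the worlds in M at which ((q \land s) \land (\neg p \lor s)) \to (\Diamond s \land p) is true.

Let φ = ((q \land s) \land (\neg p \lor s)) \to (\Diamond s \land p). Evaluate φ at each world:
  s0 (successors ∅): φ is true.
  s1 (successors {s0, s1, s2, s3}): φ is true.
  s2 (successors {s0, s1}): φ is false.
  s3 (successors {s0, s1, s3}): φ is true.
For instance, at s2:
  At s2: (q \land s) \land (\neg p \lor s) is true, \Diamond s \land p is false, so ((q \land s) \land (\neg p \lor s)) \to (\Diamond s \land p) is false.
    At s2: \Diamond s is false, p is true, so \Diamond s \land p is false.
      At s2: \Diamond s requires s at some successor in {s0, s1}.
        At s0: s is false.
        At s1: s is false.
      So \Diamond s is false at s2.
Satisfying worlds: {s0, s1, s3}

3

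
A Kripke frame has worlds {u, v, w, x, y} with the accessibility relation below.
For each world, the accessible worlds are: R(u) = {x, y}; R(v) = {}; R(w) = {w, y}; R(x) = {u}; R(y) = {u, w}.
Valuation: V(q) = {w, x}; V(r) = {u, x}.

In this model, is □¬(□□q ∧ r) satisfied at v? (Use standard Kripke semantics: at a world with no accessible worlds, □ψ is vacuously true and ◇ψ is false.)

Yes

At v: no accessible worlds, so □¬(□□q ∧ r) holds vacuously.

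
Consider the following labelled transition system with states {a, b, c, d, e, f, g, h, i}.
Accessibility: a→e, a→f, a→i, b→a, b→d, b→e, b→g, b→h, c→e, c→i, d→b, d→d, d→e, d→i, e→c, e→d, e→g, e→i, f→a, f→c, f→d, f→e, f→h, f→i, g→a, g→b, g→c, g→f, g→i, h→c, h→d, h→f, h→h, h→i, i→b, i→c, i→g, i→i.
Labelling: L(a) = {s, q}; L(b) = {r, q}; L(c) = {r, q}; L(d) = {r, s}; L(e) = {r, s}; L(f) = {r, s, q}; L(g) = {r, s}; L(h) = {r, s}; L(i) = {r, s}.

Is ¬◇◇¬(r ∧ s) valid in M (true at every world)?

No

Let φ = ¬◇◇¬(r ∧ s). Evaluate φ at each world:
  a (successors {e, f, i}): φ is false.
  b (successors {a, d, e, g, h}): φ is false.
  c (successors {e, i}): φ is false.
  d (successors {b, d, e, i}): φ is false.
  e (successors {c, d, g, i}): φ is false.
  f (successors {a, c, d, e, h, i}): φ is false.
  g (successors {a, b, c, f, i}): φ is false.
  h (successors {c, d, f, h, i}): φ is false.
  i (successors {b, c, g, i}): φ is false.
Detail at a (counterexample):
  At a: ◇◇¬(r ∧ s) is true, so ¬◇◇¬(r ∧ s) is false.
    At a: ◇◇¬(r ∧ s) requires ◇¬(r ∧ s) at some successor in {e, f, i}.
      ◇¬(r ∧ s) holds at e, so ◇◇¬(r ∧ s) is true at a.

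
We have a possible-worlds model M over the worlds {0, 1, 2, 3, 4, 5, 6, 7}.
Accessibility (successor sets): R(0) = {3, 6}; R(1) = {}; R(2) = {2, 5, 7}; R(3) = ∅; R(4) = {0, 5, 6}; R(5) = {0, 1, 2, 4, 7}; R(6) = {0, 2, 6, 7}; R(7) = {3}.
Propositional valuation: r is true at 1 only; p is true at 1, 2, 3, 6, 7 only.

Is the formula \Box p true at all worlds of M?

Recall that \Box ψ holds at a world iff ψ holds at every accessible world, and \Diamond ψ holds iff ψ holds at some accessible world.
Let φ = \Box p. Evaluate φ at each world:
  0 (successors {3, 6}): φ is true.
  1 (successors ∅): φ is true.
  2 (successors {2, 5, 7}): φ is false.
  3 (successors ∅): φ is true.
  4 (successors {0, 5, 6}): φ is false.
  5 (successors {0, 1, 2, 4, 7}): φ is false.
  6 (successors {0, 2, 6, 7}): φ is false.
  7 (successors {3}): φ is true.
Detail at 2 (counterexample):
  At 2: \Box p requires p at every successor {2, 5, 7}.
    p fails at 5, so \Box p is false at 2.

No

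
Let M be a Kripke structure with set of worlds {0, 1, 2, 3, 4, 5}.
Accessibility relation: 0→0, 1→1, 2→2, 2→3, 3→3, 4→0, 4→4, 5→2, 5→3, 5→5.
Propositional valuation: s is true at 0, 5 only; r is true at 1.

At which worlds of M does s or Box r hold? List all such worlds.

0, 1, 5

Let φ = s or Box r. Evaluate φ at each world:
  0 (successors {0}): φ is true.
  1 (successors {1}): φ is true.
  2 (successors {2, 3}): φ is false.
  3 (successors {3}): φ is false.
  4 (successors {0, 4}): φ is false.
  5 (successors {2, 3, 5}): φ is true.
For instance, at 4:
  At 4: s is false, Box r is false, so s or Box r is false.
    At 4: Box r requires r at every successor {0, 4}.
      r fails at 0, so Box r is false at 4.
Satisfying worlds: {0, 1, 5}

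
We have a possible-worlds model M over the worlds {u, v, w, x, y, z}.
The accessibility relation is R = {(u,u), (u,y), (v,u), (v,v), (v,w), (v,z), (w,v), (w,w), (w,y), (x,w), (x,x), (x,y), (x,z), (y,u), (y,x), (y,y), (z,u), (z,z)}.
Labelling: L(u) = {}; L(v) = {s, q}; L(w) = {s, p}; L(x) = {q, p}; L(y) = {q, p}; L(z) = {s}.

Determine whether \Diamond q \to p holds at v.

No

Recall that \Diamond ψ holds at a world iff ψ holds at some accessible world.
At v: \Diamond q is true, p is false, so \Diamond q \to p is false.
  At v: \Diamond q requires q at some successor in {u, v, w, z}.
    q holds at v, so \Diamond q is true at v.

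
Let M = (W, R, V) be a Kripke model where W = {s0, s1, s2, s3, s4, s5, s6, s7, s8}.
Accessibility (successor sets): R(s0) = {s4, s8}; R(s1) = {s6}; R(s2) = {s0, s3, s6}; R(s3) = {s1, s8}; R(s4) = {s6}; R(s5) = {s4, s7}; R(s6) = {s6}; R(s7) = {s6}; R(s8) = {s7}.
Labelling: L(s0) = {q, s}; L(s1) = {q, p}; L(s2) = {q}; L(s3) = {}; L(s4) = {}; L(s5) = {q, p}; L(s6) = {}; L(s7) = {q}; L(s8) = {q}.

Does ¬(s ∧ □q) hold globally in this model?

Let φ = ¬(s ∧ □q). Evaluate φ at each world:
  s0 (successors {s4, s8}): φ is true.
  s1 (successors {s6}): φ is true.
  s2 (successors {s0, s3, s6}): φ is true.
  s3 (successors {s1, s8}): φ is true.
  s4 (successors {s6}): φ is true.
  s5 (successors {s4, s7}): φ is true.
  s6 (successors {s6}): φ is true.
  s7 (successors {s6}): φ is true.
  s8 (successors {s7}): φ is true.
For instance, at s6:
  At s6: s ∧ □q is false, so ¬(s ∧ □q) is true.
    At s6: s is false, □q is false, so s ∧ □q is false.
      At s6: □q requires q at every successor {s6}.
        q fails at s6, so □q is false at s6.

Yes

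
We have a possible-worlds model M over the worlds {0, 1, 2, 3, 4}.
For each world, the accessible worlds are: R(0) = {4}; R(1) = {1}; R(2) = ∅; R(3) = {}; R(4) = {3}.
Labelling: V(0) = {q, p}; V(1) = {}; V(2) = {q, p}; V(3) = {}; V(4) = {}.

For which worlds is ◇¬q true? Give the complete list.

0, 1, 4

Let φ = ◇¬q. Evaluate φ at each world:
  0 (successors {4}): φ is true.
  1 (successors {1}): φ is true.
  2 (successors ∅): φ is false.
  3 (successors ∅): φ is false.
  4 (successors {3}): φ is true.
For instance, at 4:
  At 4: ◇¬q requires ¬q at some successor in {3}.
    ¬q holds at 3, so ◇¬q is true at 4.
Satisfying worlds: {0, 1, 4}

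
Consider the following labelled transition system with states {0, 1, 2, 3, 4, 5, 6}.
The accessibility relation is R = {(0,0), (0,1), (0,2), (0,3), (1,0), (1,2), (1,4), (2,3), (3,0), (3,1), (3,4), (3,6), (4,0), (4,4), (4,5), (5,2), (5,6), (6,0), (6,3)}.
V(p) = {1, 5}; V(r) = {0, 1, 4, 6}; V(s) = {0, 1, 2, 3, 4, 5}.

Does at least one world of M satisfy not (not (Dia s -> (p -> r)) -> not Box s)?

Recall that Box ψ holds at a world iff ψ holds at every accessible world, and Dia ψ holds iff ψ holds at some accessible world.
Let φ = not (not (Dia s -> (p -> r)) -> not Box s). Evaluate φ at each world:
  0 (successors {0, 1, 2, 3}): φ is false.
  1 (successors {0, 2, 4}): φ is false.
  2 (successors {3}): φ is false.
  3 (successors {0, 1, 4, 6}): φ is false.
  4 (successors {0, 4, 5}): φ is false.
  5 (successors {2, 6}): φ is false.
  6 (successors {0, 3}): φ is false.
For instance, at 0:
  At 0: not (Dia s -> (p -> r)) -> not Box s is true, so not (not (Dia s -> (p -> r)) -> not Box s) is false.
    At 0: not (Dia s -> (p -> r)) is false, not Box s is false, so not (Dia s -> (p -> r)) -> not Box s is true.
      At 0: Dia s -> (p -> r) is true, so not (Dia s -> (p -> r)) is false.
      At 0: Box s is true, so not Box s is false.

No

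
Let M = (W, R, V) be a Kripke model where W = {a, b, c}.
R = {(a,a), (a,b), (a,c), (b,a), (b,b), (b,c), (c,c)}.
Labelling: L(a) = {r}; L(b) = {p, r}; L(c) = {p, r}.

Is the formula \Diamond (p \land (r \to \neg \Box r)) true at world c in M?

No

At c: \Diamond (p \land (r \to \neg \Box r)) requires p \land (r \to \neg \Box r) at some successor in {c}.
  At c: p \land (r \to \neg \Box r) is false.
So \Diamond (p \land (r \to \neg \Box r)) is false at c.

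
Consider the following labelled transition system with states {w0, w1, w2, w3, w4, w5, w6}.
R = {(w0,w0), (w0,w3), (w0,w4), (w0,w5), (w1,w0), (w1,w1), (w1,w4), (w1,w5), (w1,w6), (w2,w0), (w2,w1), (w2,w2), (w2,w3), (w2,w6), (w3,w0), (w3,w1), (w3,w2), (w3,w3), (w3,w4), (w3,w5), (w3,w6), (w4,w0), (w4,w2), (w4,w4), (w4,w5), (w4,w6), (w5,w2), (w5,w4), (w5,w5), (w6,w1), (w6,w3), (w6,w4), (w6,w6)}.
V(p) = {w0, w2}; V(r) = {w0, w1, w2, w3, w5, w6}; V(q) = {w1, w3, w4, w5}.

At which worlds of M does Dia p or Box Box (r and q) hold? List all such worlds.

w0, w1, w2, w3, w4, w5

Recall that Box ψ holds at a world iff ψ holds at every accessible world, and Dia ψ holds iff ψ holds at some accessible world.
Let φ = Dia p or Box Box (r and q). Evaluate φ at each world:
  w0 (successors {w0, w3, w4, w5}): φ is true.
  w1 (successors {w0, w1, w4, w5, w6}): φ is true.
  w2 (successors {w0, w1, w2, w3, w6}): φ is true.
  w3 (successors {w0, w1, w2, w3, w4, w5, w6}): φ is true.
  w4 (successors {w0, w2, w4, w5, w6}): φ is true.
  w5 (successors {w2, w4, w5}): φ is true.
  w6 (successors {w1, w3, w4, w6}): φ is false.
For instance, at w3:
  At w3: Dia p is true, Box Box (r and q) is false, so Dia p or Box Box (r and q) is true.
    At w3: Dia p requires p at some successor in {w0, w1, w2, w3, w4, w5, w6}.
      p holds at w0, so Dia p is true at w3.
    At w3: Box Box (r and q) requires Box (r and q) at every successor {w0, w1, w2, w3, w4, w5, w6}.
      Box (r and q) fails at w0, so Box Box (r and q) is false at w3.
Satisfying worlds: {w0, w1, w2, w3, w4, w5}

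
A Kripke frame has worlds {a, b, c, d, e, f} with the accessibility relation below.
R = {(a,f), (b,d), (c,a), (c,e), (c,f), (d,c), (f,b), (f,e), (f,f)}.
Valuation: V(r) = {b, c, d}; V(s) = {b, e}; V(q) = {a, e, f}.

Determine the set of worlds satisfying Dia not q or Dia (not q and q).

b, d, f

Let φ = Dia not q or Dia (not q and q). Evaluate φ at each world:
  a (successors {f}): φ is false.
  b (successors {d}): φ is true.
  c (successors {a, e, f}): φ is false.
  d (successors {c}): φ is true.
  e (successors ∅): φ is false.
  f (successors {b, e, f}): φ is true.
For instance, at f:
  At f: Dia not q is true, Dia (not q and q) is false, so Dia not q or Dia (not q and q) is true.
    At f: Dia not q requires not q at some successor in {b, e, f}.
      not q holds at b, so Dia not q is true at f.
    At f: Dia (not q and q) requires not q and q at some successor in {b, e, f}.
      At b: not q and q is false.
      At e: not q and q is false.
      At f: not q and q is false.
    So Dia (not q and q) is false at f.
Satisfying worlds: {b, d, f}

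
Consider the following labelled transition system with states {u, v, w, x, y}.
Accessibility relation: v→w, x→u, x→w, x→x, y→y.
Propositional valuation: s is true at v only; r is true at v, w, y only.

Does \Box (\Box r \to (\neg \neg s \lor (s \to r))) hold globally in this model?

Let φ = \Box (\Box r \to (\neg \neg s \lor (s \to r))). Evaluate φ at each world:
  u (successors ∅): φ is true.
  v (successors {w}): φ is true.
  w (successors ∅): φ is true.
  x (successors {u, w, x}): φ is true.
  y (successors {y}): φ is true.
For instance, at v:
  At v: \Box (\Box r \to (\neg \neg s \lor (s \to r))) requires \Box r \to (\neg \neg s \lor (s \to r)) at every successor {w}.
      At w: \Box r is true, \neg \neg s \lor (s \to r) is true, so \Box r \to (\neg \neg s \lor (s \to r)) is true.
  So \Box (\Box r \to (\neg \neg s \lor (s \to r))) is true at v.

Yes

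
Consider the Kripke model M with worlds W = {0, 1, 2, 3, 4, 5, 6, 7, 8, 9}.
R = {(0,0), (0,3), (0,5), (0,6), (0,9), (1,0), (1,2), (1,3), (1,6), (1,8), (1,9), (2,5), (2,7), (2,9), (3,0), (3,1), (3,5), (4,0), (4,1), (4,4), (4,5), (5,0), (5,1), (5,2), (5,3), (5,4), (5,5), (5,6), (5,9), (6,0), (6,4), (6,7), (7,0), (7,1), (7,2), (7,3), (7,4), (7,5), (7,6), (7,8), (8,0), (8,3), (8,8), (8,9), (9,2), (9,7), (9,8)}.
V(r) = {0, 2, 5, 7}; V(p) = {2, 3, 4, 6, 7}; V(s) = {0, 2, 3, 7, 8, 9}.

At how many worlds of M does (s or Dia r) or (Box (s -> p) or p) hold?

Let φ = (s or Dia r) or (Box (s -> p) or p). Evaluate φ at each world:
  0 (successors {0, 3, 5, 6, 9}): φ is true.
  1 (successors {0, 2, 3, 6, 8, 9}): φ is true.
  2 (successors {5, 7, 9}): φ is true.
  3 (successors {0, 1, 5}): φ is true.
  4 (successors {0, 1, 4, 5}): φ is true.
  5 (successors {0, 1, 2, 3, 4, 5, 6, 9}): φ is true.
  6 (successors {0, 4, 7}): φ is true.
  7 (successors {0, 1, 2, 3, 4, 5, 6, 8}): φ is true.
  8 (successors {0, 3, 8, 9}): φ is true.
  9 (successors {2, 7, 8}): φ is true.
For instance, at 7:
  At 7: s or Dia r is true, Box (s -> p) or p is true, so (s or Dia r) or (Box (s -> p) or p) is true.
    At 7: s is true, Dia r is true, so s or Dia r is true.
      At 7: Dia r requires r at some successor in {0, 1, 2, 3, 4, 5, 6, 8}.
        r holds at 0, so Dia r is true at 7.
    At 7: Box (s -> p) is false, p is true, so Box (s -> p) or p is true.
      At 7: Box (s -> p) requires s -> p at every successor {0, 1, 2, 3, 4, 5, 6, 8}.
        s -> p fails at 0, so Box (s -> p) is false at 7.
Satisfying worlds: {0, 1, 2, 3, 4, 5, 6, 7, 8, 9}

10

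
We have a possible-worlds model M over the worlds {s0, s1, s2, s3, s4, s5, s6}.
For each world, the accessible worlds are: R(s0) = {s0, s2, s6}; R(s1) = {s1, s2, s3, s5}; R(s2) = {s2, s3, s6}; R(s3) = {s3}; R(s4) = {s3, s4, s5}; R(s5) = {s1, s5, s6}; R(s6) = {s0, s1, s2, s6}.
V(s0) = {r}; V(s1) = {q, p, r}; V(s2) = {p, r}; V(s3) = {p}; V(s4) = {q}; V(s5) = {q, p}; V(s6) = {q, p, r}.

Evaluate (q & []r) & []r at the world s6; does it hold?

At s6: q & []r is true, []r is true, so (q & []r) & []r is true.
  At s6: q is true, []r is true, so q & []r is true.
    At s6: []r requires r at every successor {s0, s1, s2, s6}.
      At s0: r is true.
      At s1: r is true.
      At s2: r is true.
      At s6: r is true.
    So []r is true at s6.
  At s6: []r requires r at every successor {s0, s1, s2, s6}.
    At s0: r is true.
    At s1: r is true.
    At s2: r is true.
    At s6: r is true.
  So []r is true at s6.

Yes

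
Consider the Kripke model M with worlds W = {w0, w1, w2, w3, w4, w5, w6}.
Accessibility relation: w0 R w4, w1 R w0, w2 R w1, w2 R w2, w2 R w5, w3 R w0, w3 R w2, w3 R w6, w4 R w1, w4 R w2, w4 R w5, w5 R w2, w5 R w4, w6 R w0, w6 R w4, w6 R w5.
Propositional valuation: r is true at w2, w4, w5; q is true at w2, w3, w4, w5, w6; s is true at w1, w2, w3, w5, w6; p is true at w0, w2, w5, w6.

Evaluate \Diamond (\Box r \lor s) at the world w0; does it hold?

At w0: \Diamond (\Box r \lor s) requires \Box r \lor s at some successor in {w4}.
  At w4: \Box r \lor s is false.
So \Diamond (\Box r \lor s) is false at w0.

No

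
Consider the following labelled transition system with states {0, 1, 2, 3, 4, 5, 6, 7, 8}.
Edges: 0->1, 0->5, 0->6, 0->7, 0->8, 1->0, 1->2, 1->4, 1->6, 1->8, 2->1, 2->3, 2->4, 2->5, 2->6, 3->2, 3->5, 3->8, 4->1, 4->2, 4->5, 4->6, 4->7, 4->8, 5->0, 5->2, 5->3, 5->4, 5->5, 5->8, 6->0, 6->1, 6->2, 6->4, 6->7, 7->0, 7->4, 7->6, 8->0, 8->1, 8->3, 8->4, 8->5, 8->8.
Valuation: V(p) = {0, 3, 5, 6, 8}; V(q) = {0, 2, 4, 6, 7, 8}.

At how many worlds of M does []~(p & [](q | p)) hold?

Recall that []ψ holds at a world iff ψ holds at every accessible world, and <>ψ holds iff ψ holds at some accessible world.
Let φ = []~(p & [](q | p)). Evaluate φ at each world:
  0 (successors {1, 5, 6, 7, 8}): φ is false.
  1 (successors {0, 2, 4, 6, 8}): φ is true.
  2 (successors {1, 3, 4, 5, 6}): φ is false.
  3 (successors {2, 5, 8}): φ is false.
  4 (successors {1, 2, 5, 6, 7, 8}): φ is false.
  5 (successors {0, 2, 3, 4, 5, 8}): φ is false.
  6 (successors {0, 1, 2, 4, 7}): φ is true.
  7 (successors {0, 4, 6}): φ is true.
  8 (successors {0, 1, 3, 4, 5, 8}): φ is false.
For instance, at 6:
  At 6: []~(p & [](q | p)) requires ~(p & [](q | p)) at every successor {0, 1, 2, 4, 7}.
    At 0: ~(p & [](q | p)) is true.
    At 1: ~(p & [](q | p)) is true.
    At 2: ~(p & [](q | p)) is true.
    At 4: ~(p & [](q | p)) is true.
    At 7: ~(p & [](q | p)) is true.
  So []~(p & [](q | p)) is true at 6.
Satisfying worlds: {1, 6, 7}

3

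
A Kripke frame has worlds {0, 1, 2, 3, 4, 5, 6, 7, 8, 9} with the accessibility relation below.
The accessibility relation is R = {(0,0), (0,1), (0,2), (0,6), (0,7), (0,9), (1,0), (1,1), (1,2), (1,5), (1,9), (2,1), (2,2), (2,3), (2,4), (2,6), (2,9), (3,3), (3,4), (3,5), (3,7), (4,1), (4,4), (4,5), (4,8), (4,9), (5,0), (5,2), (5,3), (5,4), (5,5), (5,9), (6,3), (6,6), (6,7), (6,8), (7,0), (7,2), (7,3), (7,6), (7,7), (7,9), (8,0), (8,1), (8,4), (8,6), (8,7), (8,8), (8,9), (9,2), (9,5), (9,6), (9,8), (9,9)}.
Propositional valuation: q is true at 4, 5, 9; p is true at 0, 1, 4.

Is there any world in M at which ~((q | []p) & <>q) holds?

Recall that []ψ holds at a world iff ψ holds at every accessible world, and <>ψ holds iff ψ holds at some accessible world.
Let φ = ~((q | []p) & <>q). Evaluate φ at each world:
  0 (successors {0, 1, 2, 6, 7, 9}): φ is true.
  1 (successors {0, 1, 2, 5, 9}): φ is true.
  2 (successors {1, 2, 3, 4, 6, 9}): φ is true.
  3 (successors {3, 4, 5, 7}): φ is true.
  4 (successors {1, 4, 5, 8, 9}): φ is false.
  5 (successors {0, 2, 3, 4, 5, 9}): φ is false.
  6 (successors {3, 6, 7, 8}): φ is true.
  7 (successors {0, 2, 3, 6, 7, 9}): φ is true.
  8 (successors {0, 1, 4, 6, 7, 8, 9}): φ is true.
  9 (successors {2, 5, 6, 8, 9}): φ is false.
Detail at 0 (witness):
  At 0: (q | []p) & <>q is false, so ~((q | []p) & <>q) is true.
    At 0: q | []p is false, <>q is true, so (q | []p) & <>q is false.
      At 0: q is false, []p is false, so q | []p is false.
      At 0: <>q requires q at some successor in {0, 1, 2, 6, 7, 9}.
        q holds at 9, so <>q is true at 0.

Yes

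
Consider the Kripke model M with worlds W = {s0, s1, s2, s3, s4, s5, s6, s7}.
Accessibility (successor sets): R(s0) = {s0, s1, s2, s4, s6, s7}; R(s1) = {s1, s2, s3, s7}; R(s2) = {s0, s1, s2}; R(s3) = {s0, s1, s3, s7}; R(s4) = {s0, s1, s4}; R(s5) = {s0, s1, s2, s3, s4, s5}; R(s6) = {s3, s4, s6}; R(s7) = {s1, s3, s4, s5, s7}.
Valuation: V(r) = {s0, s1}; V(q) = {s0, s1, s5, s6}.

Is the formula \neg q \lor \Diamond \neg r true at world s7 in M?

Yes

At s7: \neg q is true, \Diamond \neg r is true, so \neg q \lor \Diamond \neg r is true.
  At s7: \Diamond \neg r requires \neg r at some successor in {s1, s3, s4, s5, s7}.
    \neg r holds at s3, so \Diamond \neg r is true at s7.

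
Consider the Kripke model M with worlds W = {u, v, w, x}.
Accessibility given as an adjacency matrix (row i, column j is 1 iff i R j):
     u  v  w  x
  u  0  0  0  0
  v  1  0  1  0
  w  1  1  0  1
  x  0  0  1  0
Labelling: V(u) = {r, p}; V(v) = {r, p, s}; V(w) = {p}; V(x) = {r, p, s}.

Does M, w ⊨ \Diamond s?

Yes

At w: \Diamond s requires s at some successor in {u, v, x}.
  s holds at v, so \Diamond s is true at w.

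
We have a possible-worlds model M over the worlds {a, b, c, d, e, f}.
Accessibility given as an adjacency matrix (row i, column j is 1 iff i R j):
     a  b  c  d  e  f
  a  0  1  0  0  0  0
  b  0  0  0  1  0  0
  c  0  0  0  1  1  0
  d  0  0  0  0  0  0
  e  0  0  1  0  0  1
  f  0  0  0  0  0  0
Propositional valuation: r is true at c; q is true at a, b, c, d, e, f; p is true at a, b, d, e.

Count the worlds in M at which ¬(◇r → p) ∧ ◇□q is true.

Let φ = ¬(◇r → p) ∧ ◇□q. Evaluate φ at each world:
  a (successors {b}): φ is false.
  b (successors {d}): φ is false.
  c (successors {d, e}): φ is false.
  d (successors ∅): φ is false.
  e (successors {c, f}): φ is false.
  f (successors ∅): φ is false.
For instance, at c:
  At c: ¬(◇r → p) is false, ◇□q is true, so ¬(◇r → p) ∧ ◇□q is false.
    At c: ◇r → p is true, so ¬(◇r → p) is false.
      At c: ◇r is false, p is false, so ◇r → p is true.
    At c: ◇□q requires □q at some successor in {d, e}.
      □q holds at d, so ◇□q is true at c.
Satisfying worlds: none.

0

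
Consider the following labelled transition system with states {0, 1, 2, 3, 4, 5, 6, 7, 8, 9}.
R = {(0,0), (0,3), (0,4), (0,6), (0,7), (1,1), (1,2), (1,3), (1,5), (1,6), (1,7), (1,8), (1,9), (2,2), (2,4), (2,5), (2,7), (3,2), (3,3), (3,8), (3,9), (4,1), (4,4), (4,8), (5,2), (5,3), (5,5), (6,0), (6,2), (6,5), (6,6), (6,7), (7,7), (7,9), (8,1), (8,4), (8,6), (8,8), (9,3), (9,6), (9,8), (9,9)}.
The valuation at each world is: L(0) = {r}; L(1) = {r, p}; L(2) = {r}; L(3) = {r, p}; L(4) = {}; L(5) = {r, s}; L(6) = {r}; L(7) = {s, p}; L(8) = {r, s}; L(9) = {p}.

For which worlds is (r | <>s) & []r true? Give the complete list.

5

Let φ = (r | <>s) & []r. Evaluate φ at each world:
  0 (successors {0, 3, 4, 6, 7}): φ is false.
  1 (successors {1, 2, 3, 5, 6, 7, 8, 9}): φ is false.
  2 (successors {2, 4, 5, 7}): φ is false.
  3 (successors {2, 3, 8, 9}): φ is false.
  4 (successors {1, 4, 8}): φ is false.
  5 (successors {2, 3, 5}): φ is true.
  6 (successors {0, 2, 5, 6, 7}): φ is false.
  7 (successors {7, 9}): φ is false.
  8 (successors {1, 4, 6, 8}): φ is false.
  9 (successors {3, 6, 8, 9}): φ is false.
For instance, at 0:
  At 0: r | <>s is true, []r is false, so (r | <>s) & []r is false.
    At 0: r is true, <>s is true, so r | <>s is true.
      At 0: <>s requires s at some successor in {0, 3, 4, 6, 7}.
        s holds at 7, so <>s is true at 0.
    At 0: []r requires r at every successor {0, 3, 4, 6, 7}.
      r fails at 4, so []r is false at 0.
Satisfying worlds: {5}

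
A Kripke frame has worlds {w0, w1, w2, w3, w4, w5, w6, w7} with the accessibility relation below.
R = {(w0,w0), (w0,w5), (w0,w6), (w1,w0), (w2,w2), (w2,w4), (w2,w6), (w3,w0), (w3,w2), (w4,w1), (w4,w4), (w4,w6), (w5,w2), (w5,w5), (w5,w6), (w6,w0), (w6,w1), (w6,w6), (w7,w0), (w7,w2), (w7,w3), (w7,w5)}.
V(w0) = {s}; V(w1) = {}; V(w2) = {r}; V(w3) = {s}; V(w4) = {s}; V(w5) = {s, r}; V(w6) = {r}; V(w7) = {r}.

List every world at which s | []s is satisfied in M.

Let φ = s | []s. Evaluate φ at each world:
  w0 (successors {w0, w5, w6}): φ is true.
  w1 (successors {w0}): φ is true.
  w2 (successors {w2, w4, w6}): φ is false.
  w3 (successors {w0, w2}): φ is true.
  w4 (successors {w1, w4, w6}): φ is true.
  w5 (successors {w2, w5, w6}): φ is true.
  w6 (successors {w0, w1, w6}): φ is false.
  w7 (successors {w0, w2, w3, w5}): φ is false.
For instance, at w4:
  At w4: s is true, []s is false, so s | []s is true.
    At w4: []s requires s at every successor {w1, w4, w6}.
      s fails at w1, so []s is false at w4.
Satisfying worlds: {w0, w1, w3, w4, w5}

w0, w1, w3, w4, w5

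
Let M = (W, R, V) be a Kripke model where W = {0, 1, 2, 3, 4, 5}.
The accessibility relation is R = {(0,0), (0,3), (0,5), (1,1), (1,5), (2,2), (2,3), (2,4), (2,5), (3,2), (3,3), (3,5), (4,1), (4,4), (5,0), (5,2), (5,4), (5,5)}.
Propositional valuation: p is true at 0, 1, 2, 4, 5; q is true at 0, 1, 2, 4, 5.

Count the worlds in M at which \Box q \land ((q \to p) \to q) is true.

Let φ = \Box q \land ((q \to p) \to q). Evaluate φ at each world:
  0 (successors {0, 3, 5}): φ is false.
  1 (successors {1, 5}): φ is true.
  2 (successors {2, 3, 4, 5}): φ is false.
  3 (successors {2, 3, 5}): φ is false.
  4 (successors {1, 4}): φ is true.
  5 (successors {0, 2, 4, 5}): φ is true.
For instance, at 4:
  At 4: \Box q is true, (q \to p) \to q is true, so \Box q \land ((q \to p) \to q) is true.
    At 4: \Box q requires q at every successor {1, 4}.
      At 1: q is true.
      At 4: q is true.
    So \Box q is true at 4.
Satisfying worlds: {1, 4, 5}

3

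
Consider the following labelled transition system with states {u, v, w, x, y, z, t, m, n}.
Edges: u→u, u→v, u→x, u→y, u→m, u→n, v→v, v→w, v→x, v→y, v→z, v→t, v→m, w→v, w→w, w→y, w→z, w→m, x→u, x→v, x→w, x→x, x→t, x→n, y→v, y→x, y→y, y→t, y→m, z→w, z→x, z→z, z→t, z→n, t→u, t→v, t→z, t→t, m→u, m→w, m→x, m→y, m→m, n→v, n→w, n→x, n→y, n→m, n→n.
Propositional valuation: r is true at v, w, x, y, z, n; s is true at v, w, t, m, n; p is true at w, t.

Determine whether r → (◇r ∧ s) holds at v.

At v: r is true, ◇r ∧ s is true, so r → (◇r ∧ s) is true.
  At v: ◇r is true, s is true, so ◇r ∧ s is true.
    At v: ◇r requires r at some successor in {v, w, x, y, z, t, m}.
      r holds at v, so ◇r is true at v.

Yes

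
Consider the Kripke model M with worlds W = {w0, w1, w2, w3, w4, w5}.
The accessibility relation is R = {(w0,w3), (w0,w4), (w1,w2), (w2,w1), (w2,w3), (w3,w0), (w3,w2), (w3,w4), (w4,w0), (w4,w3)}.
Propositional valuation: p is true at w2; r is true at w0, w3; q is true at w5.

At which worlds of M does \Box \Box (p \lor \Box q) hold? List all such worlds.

Let φ = \Box \Box (p \lor \Box q). Evaluate φ at each world:
  w0 (successors {w3, w4}): φ is false.
  w1 (successors {w2}): φ is false.
  w2 (successors {w1, w3}): φ is false.
  w3 (successors {w0, w2, w4}): φ is false.
  w4 (successors {w0, w3}): φ is false.
  w5 (successors ∅): φ is true.
For instance, at w0:
  At w0: \Box \Box (p \lor \Box q) requires \Box (p \lor \Box q) at every successor {w3, w4}.
    \Box (p \lor \Box q) fails at w3, so \Box \Box (p \lor \Box q) is false at w0.
      At w3: \Box (p \lor \Box q) requires p \lor \Box q at every successor {w0, w2, w4}.
        p \lor \Box q fails at w0, so \Box (p \lor \Box q) is false at w3.
Satisfying worlds: {w5}

w5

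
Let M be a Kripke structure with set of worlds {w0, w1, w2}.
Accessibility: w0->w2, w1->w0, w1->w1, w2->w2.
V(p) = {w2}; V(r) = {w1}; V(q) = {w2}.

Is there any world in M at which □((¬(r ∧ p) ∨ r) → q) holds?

Yes

Let φ = □((¬(r ∧ p) ∨ r) → q). Evaluate φ at each world:
  w0 (successors {w2}): φ is true.
  w1 (successors {w0, w1}): φ is false.
  w2 (successors {w2}): φ is true.
Detail at w0 (witness):
  At w0: □((¬(r ∧ p) ∨ r) → q) requires (¬(r ∧ p) ∨ r) → q at every successor {w2}.
    At w2: (¬(r ∧ p) ∨ r) → q is true.
  So □((¬(r ∧ p) ∨ r) → q) is true at w0.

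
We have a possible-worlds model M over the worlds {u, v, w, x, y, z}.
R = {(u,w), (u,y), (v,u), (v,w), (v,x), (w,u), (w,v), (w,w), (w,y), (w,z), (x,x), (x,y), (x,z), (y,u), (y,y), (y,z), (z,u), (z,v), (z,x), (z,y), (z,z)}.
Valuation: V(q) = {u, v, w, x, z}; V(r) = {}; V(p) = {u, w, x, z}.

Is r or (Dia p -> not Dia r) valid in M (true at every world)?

Yes

Let φ = r or (Dia p -> not Dia r). Evaluate φ at each world:
  u (successors {w, y}): φ is true.
  v (successors {u, w, x}): φ is true.
  w (successors {u, v, w, y, z}): φ is true.
  x (successors {x, y, z}): φ is true.
  y (successors {u, y, z}): φ is true.
  z (successors {u, v, x, y, z}): φ is true.
For instance, at y:
  At y: r is false, Dia p -> not Dia r is true, so r or (Dia p -> not Dia r) is true.
    At y: Dia p is true, not Dia r is true, so Dia p -> not Dia r is true.
      At y: Dia p requires p at some successor in {u, y, z}.
        p holds at u, so Dia p is true at y.
      At y: Dia r is false, so not Dia r is true.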